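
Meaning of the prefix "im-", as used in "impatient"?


Prefix: im-
As in: impatient -> im- + patient
Meaning = not / into


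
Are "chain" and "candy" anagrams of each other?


Word 1: "chain" → sorted: achin
Word 2: "candy" → sorted: acdny
Same letters? achin != acdny
Anagram = No


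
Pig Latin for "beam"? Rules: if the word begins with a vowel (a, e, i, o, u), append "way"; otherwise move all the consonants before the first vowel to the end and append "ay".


Word: "beam"
Starts with consonant(s) → move to end, add 'ay'
Consonant cluster: "b"
Pig Latin = "eambay"


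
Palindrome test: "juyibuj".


Word: "juyibuj"
Reversed: "jubiyuj"
Forward == Backward? juyibuj != jubiyuj
Palindrome = No


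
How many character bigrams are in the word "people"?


Word: "people" (length 6)
Number of 2-grams = length - 2 + 1 = 6 - 2 + 1
= 5


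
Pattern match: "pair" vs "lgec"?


Pattern of "pair": [0, 1, 2, 3]
Pattern of "lgec": [0, 1, 2, 3]
Patterns match
Same pattern = Yes


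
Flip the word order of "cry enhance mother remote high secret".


Original: "cry enhance mother remote high secret"
Words (1..n): cry | enhance | mother | remote | high | secret
Reversed (n..1): secret | high | remote | mother | enhance | cry
Result = "secret high remote mother enhance cry"


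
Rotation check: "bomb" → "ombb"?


Word: "bomb", Candidate: "ombb"
Method: check if candidate is substring of word+word
"bombbomb" contains "ombb"? Yes
Is rotation = Yes


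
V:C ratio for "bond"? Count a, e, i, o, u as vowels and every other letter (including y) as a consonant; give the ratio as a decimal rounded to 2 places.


Word: "bond"
Vowels (a,e,i,o,u): 1
Consonants: 3
Ratio = 1/3
= 0.33


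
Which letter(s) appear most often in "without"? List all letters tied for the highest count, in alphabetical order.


Word: "without"
Letter counts:
  'h': 1
  'i': 1
  'o': 1
  't': 2
  'u': 1
  'w': 1
Maximum count = 2
Most frequent = 't' (2 times each)


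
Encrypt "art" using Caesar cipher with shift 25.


Word: "art"
Shift: 25
Each letter → (letter + shift) mod 26:
  'a' (0) + 25 = 25 → 'z'
  'r' (17) + 25 = 16 → 'q'
  't' (19) + 25 = 18 → 's'
Result = "zqs"


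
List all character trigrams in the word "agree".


Word: "agree" (length 5)
Number of trigrams = 5 - 3 + 1 = 3
  Position 0: "agr"
  Position 1: "gre"
  Position 2: "ree"
Trigrams = "agr", "gre", "ree"


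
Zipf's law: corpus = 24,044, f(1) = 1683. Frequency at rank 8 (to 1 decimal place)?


Zipf's law: f(r) = f(1) / r
f(1) = 1683
f(8) = 1683 / 8
= 210.4 occurrences


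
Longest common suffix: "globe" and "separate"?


Word 1: "globe"
Word 2: "separate"
Comparing from end:
  Pos -1: 'e' == 'e'
  Pos -2: 'b' != 't' (stop)
LCS = "e" (length 1)


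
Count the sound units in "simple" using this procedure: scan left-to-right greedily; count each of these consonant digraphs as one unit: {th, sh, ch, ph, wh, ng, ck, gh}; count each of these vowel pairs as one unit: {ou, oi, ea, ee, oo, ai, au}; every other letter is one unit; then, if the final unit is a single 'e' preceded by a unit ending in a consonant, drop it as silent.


Word: "simple" (6 letters)
Left-to-right scan:
  1. 's' (letter)
  2. 'i' (letter)
  3. 'm' (letter)
  4. 'p' (letter)
  5. 'l' (letter)
  6. 'e' (letter)
Units from scan: 6
Final unit is 'e' after a consonant -> drop as silent (-1)
Sound units = 5 units


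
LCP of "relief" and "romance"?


Word 1: "relief"
Word 2: "romance"
Comparing from start:
  Pos 0: 'r' == 'r'
  Pos 1: 'e' != 'o' (stop)
LCP = "r" (length 1)


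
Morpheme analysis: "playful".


Word: "playful"
Morphemes: play | -ful
Each morpheme carries meaning
= 2 morphemes


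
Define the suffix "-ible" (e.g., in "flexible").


Suffix: -ible
Example: flexible = flex + -ible
Meaning = capable of


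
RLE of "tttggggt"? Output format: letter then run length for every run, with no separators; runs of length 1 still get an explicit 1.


String: "tttggggt"
Scanning for consecutive runs:
  't' x 3
  'g' x 4
  't' x 1
RLE = "t3g4t1"


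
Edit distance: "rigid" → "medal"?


Word 1: "rigid" (length 5)
Word 2: "medal" (length 5)
One optimal edit sequence (insert/delete/substitute each cost 1):
  1. substitute 'r' -> 'm'  (+1)
  2. substitute 'i' -> 'e'  (+1)
  3. substitute 'g' -> 'd'  (+1)
  4. substitute 'i' -> 'a'  (+1)
  5. substitute 'd' -> 'l'  (+1)
Total edit operations: 5
Edit distance = 5


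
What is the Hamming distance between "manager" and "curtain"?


Comparing character by character (same length = 7):
  Pos 0: 'm' vs 'c' !=
  Pos 1: 'a' vs 'u' !=
  Pos 2: 'n' vs 'r' !=
  Pos 3: 'a' vs 't' !=
  Pos 4: 'g' vs 'a' !=
  Pos 5: 'e' vs 'i' !=
  Pos 6: 'r' vs 'n' !=
Hamming distance = 7


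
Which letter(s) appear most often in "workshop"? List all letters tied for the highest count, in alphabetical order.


Word: "workshop"
Letter counts:
  'h': 1
  'k': 1
  'o': 2
  'p': 1
  'r': 1
  's': 1
  'w': 1
Maximum count = 2
Most frequent = 'o' (2 times each)


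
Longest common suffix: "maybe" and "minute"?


Word 1: "maybe"
Word 2: "minute"
Comparing from end:
  Pos -1: 'e' == 'e'
  Pos -2: 'b' != 't' (stop)
LCS = "e" (length 1)


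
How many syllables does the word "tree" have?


Word: "tree"
Syllable breakdown: tree
Counting: 1 part
= 1 syllable


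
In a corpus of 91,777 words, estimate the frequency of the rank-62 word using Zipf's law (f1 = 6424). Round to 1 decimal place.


Zipf's law: f(r) = f(1) / r
f(1) = 6424
f(62) = 6424 / 62
= 103.6 occurrences


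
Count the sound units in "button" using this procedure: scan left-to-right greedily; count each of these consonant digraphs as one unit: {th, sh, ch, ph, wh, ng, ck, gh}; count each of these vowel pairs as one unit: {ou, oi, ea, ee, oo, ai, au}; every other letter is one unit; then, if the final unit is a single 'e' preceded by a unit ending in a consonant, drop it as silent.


Word: "button" (6 letters)
Left-to-right scan:
  [1] 'b' (letter)
  [2] 'u' (letter)
  [3] 't' (letter)
  [4] 't' (letter)
  [5] 'o' (letter)
  [6] 'n' (letter)
Units from scan: 6
Sound units = 6 units


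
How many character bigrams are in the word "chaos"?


Word: "chaos" (length 5)
Number of 2-grams = length - 2 + 1 = 5 - 2 + 1
= 4


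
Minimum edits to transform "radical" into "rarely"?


Word 1: "radical" (length 7)
Word 2: "rarely" (length 6)
One optimal edit sequence (insert/delete/substitute each cost 1):
  1. keep 'r'
  2. keep 'a'
  3. delete 'd'  (+1)
  4. substitute 'i' -> 'r'  (+1)
  5. substitute 'c' -> 'e'  (+1)
  6. substitute 'a' -> 'l'  (+1)
  7. substitute 'l' -> 'y'  (+1)
Total edit operations: 5
Edit distance = 5


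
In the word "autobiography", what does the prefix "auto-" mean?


Prefix: auto-
Example: autobiography = auto- + biography
Meaning = self


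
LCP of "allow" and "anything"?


Word 1: "allow"
Word 2: "anything"
Comparing from start:
  Pos 0: 'a' == 'a'
  Pos 1: 'l' != 'n' (stop)
LCP = "a" (length 1)


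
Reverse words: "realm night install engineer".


Original: "realm night install engineer"
Words (1..n): realm | night | install | engineer
Reversed (n..1): engineer | install | night | realm
Result = "engineer install night realm"


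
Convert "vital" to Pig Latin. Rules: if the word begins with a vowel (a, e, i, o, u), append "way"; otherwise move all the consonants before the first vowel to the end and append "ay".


Word: "vital"
Starts with consonant(s) → move to end, add 'ay'
Consonant cluster: "v"
Pig Latin = "italvay"


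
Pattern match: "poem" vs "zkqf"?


Pattern of "poem": [0, 1, 2, 3]
Pattern of "zkqf": [0, 1, 2, 3]
Patterns match
Same pattern = Yes


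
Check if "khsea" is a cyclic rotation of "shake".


Word: "shake", Candidate: "khsea"
Method: check if candidate is substring of word+word
"shakeshake" contains "khsea"? No
Is rotation = No


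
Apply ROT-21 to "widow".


Word: "widow"
Shift: 21
Each letter → (letter + shift) mod 26:
  'w' (22) + 21 = 17 → 'r'
  'i' (8) + 21 = 3 → 'd'
  'd' (3) + 21 = 24 → 'y'
  'o' (14) + 21 = 9 → 'j'
  'w' (22) + 21 = 17 → 'r'
Result = "rdyjr"


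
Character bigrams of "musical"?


Word: "musical" (length 7)
Number of bigrams = 7 - 2 + 1 = 6
  Position 0: "mu"
  Position 1: "us"
  Position 2: "si"
  Position 3: "ic"
  Position 4: "ca"
  Position 5: "al"
Bigrams = "mu", "us", "si", "ic", "ca", "al"


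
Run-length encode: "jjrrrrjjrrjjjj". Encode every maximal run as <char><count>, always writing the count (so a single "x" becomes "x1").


String: "jjrrrrjjrrjjjj"
Scanning for consecutive runs:
  'j' x 2
  'r' x 4
  'j' x 2
  'r' x 2
  'j' x 4
RLE = "j2r4j2r2j4"


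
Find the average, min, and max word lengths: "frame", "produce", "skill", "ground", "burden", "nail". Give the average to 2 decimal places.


Lengths: "frame"=5, "produce"=7, "skill"=5, "ground"=6, "burden"=6, "nail"=4
Sum = 33, Count = 6
Average = 33/6 = 5.50
= avg=5.50, min=4, max=7


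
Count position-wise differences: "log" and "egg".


Comparing character by character (same length = 3):
  Pos 0: 'l' vs 'e' !=
  Pos 1: 'o' vs 'g' !=
  Pos 2: 'g' vs 'g' =
Hamming distance = 2


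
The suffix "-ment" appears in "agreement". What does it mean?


Suffix: -ment
As in: agreement -> agree + -ment
Meaning = result of action


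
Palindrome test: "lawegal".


Word: "lawegal"
Reversed: "lagewal"
Forward == Backward? lawegal != lagewal
Palindrome = No


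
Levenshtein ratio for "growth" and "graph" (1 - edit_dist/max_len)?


Word 1: "growth" (length 6)
Word 2: "graph" (length 5)
One optimal edit sequence:
  1. keep 'g'
  2. keep 'r'
  3. delete 'o'  (+1)
  4. substitute 'w' -> 'a'  (+1)
  5. substitute 't' -> 'p'  (+1)
  6. keep 'h'
Edit distance = 3
Max length = max(6, 5) = 6
Similarity = 1 - 3/6
= 0.5000


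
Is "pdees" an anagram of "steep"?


Word 1: "steep" → sorted: eepst
Word 2: "pdees" → sorted: deeps
Same letters? eepst != deeps
Anagram = No


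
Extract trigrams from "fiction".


Word: "fiction" (length 7)
Number of trigrams = 7 - 3 + 1 = 5
  Position 0: "fic"
  Position 1: "ict"
  Position 2: "cti"
  Position 3: "tio"
  Position 4: "ion"
Trigrams = "fic", "ict", "cti", "tio", "ion"


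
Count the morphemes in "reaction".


Word: "reaction"
Morphemes: re- / act / -ion
Each morpheme carries meaning
= 3 morphemes


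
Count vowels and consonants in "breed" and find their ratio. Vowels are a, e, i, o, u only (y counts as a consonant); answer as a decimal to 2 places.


Word: "breed"
Vowels (a,e,i,o,u): 2
Consonants: 3
Ratio = 2/3
= 0.67


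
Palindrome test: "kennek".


Word: "kennek"
Reversed: "kennek"
Forward == Backward? kennek == kennek
Palindrome = Yes


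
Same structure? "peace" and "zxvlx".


Pattern of "peace": [0, 1, 2, 3, 1]
Pattern of "zxvlx": [0, 1, 2, 3, 1]
Patterns match
Same pattern = Yes


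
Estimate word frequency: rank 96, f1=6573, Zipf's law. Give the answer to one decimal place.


Zipf's law: f(r) = f(1) / r
f(1) = 6573
f(96) = 6573 / 96
= 68.5 occurrences


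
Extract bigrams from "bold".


Word: "bold" (length 4)
Number of bigrams = 4 - 2 + 1 = 3
  Position 0: "bo"
  Position 1: "ol"
  Position 2: "ld"
Bigrams = "bo", "ol", "ld"


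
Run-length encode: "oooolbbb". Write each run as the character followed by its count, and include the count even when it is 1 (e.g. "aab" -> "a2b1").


String: "oooolbbb"
Scanning for consecutive runs:
  'o' x 4
  'l' x 1
  'b' x 3
RLE = "o4l1b3"


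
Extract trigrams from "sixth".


Word: "sixth" (length 5)
Number of trigrams = 5 - 3 + 1 = 3
  Position 0: "six"
  Position 1: "ixt"
  Position 2: "xth"
Trigrams = "six", "ixt", "xth"


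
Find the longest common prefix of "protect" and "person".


Word 1: "protect"
Word 2: "person"
Comparing from start:
  Pos 0: 'p' == 'p'
  Pos 1: 'r' != 'e' (stop)
LCP = "p" (length 1)


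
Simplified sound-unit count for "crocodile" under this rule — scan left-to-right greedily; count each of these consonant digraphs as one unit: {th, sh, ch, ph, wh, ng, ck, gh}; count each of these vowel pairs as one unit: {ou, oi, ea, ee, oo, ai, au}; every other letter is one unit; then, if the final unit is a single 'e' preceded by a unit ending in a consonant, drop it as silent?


Word: "crocodile" (9 letters)
Left-to-right scan:
  (1) 'c' (letter)
  (2) 'r' (letter)
  (3) 'o' (letter)
  (4) 'c' (letter)
  (5) 'o' (letter)
  (6) 'd' (letter)
  (7) 'i' (letter)
  (8) 'l' (letter)
  (9) 'e' (letter)
Units from scan: 9
Final unit is 'e' after a consonant -> drop as silent (-1)
Sound units = 8 units


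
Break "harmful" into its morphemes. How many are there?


Word: "harmful"
Morphemes: harm / -ful
Each morpheme carries meaning
= 2 morphemes


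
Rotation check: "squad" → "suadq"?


Word: "squad", Candidate: "suadq"
Method: check if candidate is substring of word+word
"squadsquad" contains "suadq"? No
Is rotation = No


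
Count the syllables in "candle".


Word: "candle"
Syllable breakdown: can / dle
Counting: 2 parts
= 2 syllables


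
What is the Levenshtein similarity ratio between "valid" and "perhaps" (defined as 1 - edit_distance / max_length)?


Word 1: "valid" (length 5)
Word 2: "perhaps" (length 7)
One optimal edit sequence:
  1. insert 'p'  (+1)
  2. insert 'e'  (+1)
  3. substitute 'v' -> 'r'  (+1)
  4. substitute 'a' -> 'h'  (+1)
  5. substitute 'l' -> 'a'  (+1)
  6. substitute 'i' -> 'p'  (+1)
  7. substitute 'd' -> 's'  (+1)
Edit distance = 7
Max length = max(5, 7) = 7
Similarity = 1 - 7/7
= 0.0000


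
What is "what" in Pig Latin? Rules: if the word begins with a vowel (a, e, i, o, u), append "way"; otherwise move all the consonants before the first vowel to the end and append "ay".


Word: "what"
Starts with consonant(s) → move to end, add 'ay'
Consonant cluster: "wh"
Pig Latin = "atwhay"


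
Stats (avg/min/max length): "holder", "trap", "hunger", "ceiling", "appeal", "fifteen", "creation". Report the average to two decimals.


Lengths: "holder"=6, "trap"=4, "hunger"=6, "ceiling"=7, "appeal"=6, "fifteen"=7, "creation"=8
Sum = 44, Count = 7
Average = 44/7 = 6.29
= avg=6.29, min=4, max=8


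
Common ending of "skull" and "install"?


Word 1: "skull"
Word 2: "install"
Comparing from end:
  Pos -1: 'l' == 'l'
  Pos -2: 'l' == 'l'
  Pos -3: 'u' != 'a' (stop)
LCS = "ll" (length 2)


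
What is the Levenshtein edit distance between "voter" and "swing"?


Word 1: "voter" (length 5)
Word 2: "swing" (length 5)
One optimal edit sequence (insert/delete/substitute each cost 1):
  1. substitute 'v' -> 's'  (+1)
  2. substitute 'o' -> 'w'  (+1)
  3. substitute 't' -> 'i'  (+1)
  4. substitute 'e' -> 'n'  (+1)
  5. substitute 'r' -> 'g'  (+1)
Total edit operations: 5
Edit distance = 5


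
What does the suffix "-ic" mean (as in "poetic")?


Suffix: -ic
As in: poetic -> poet + -ic
Meaning = relating to


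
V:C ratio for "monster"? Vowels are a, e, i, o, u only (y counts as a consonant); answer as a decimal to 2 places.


Word: "monster"
Vowels (a,e,i,o,u): 2
Consonants: 5
Ratio = 2/5
= 0.40


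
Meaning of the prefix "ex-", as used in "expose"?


Prefix: ex-
Example: expose = ex- + pose
Meaning = out / former


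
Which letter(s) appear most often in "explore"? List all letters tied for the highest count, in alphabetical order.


Word: "explore"
Letter counts:
  'e': 2
  'l': 1
  'o': 1
  'p': 1
  'r': 1
  'x': 1
Maximum count = 2
Most frequent = 'e' (2 times each)


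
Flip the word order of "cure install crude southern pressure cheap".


Original: "cure install crude southern pressure cheap"
Words (1..n): cure | install | crude | southern | pressure | cheap
Reversed (n..1): cheap | pressure | southern | crude | install | cure
Result = "cheap pressure southern crude install cure"


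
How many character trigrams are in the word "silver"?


Word: "silver" (length 6)
Number of 3-grams = length - 3 + 1 = 6 - 3 + 1
= 4


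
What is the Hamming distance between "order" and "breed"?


Comparing character by character (same length = 5):
  Pos 0: 'o' vs 'b' !=
  Pos 1: 'r' vs 'r' =
  Pos 2: 'd' vs 'e' !=
  Pos 3: 'e' vs 'e' =
  Pos 4: 'r' vs 'd' !=
Hamming distance = 3


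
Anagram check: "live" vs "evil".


Word 1: "live" → sorted: eilv
Word 2: "evil" → sorted: eilv
Same letters? eilv == eilv
Anagram = Yes


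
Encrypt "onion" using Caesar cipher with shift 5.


Word: "onion"
Shift: 5
Each letter → (letter + shift) mod 26:
  'o' (14) + 5 = 19 → 't'
  'n' (13) + 5 = 18 → 's'
  'i' (8) + 5 = 13 → 'n'
  'o' (14) + 5 = 19 → 't'
  'n' (13) + 5 = 18 → 's'
Result = "tsnts"


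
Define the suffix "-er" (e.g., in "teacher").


Suffix: -er
As in: teacher -> teach + -er
Meaning = one who / more


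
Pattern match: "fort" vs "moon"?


Pattern of "fort": [0, 1, 2, 3]
Pattern of "moon": [0, 1, 1, 2]
Patterns do not match
Same pattern = No


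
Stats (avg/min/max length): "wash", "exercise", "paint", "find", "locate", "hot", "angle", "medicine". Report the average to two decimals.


Lengths: "wash"=4, "exercise"=8, "paint"=5, "find"=4, "locate"=6, "hot"=3, "angle"=5, "medicine"=8
Sum = 43, Count = 8
Average = 43/8 = 5.38
= avg=5.38, min=3, max=8


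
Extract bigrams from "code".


Word: "code" (length 4)
Number of bigrams = 4 - 2 + 1 = 3
  Position 0: "co"
  Position 1: "od"
  Position 2: "de"
Bigrams = "co", "od", "de"


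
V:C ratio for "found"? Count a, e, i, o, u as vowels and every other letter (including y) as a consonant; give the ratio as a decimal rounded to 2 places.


Word: "found"
Vowels (a,e,i,o,u): 2
Consonants: 3
Ratio = 2/3
= 0.67


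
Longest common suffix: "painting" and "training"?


Word 1: "painting"
Word 2: "training"
Comparing from end:
  Pos -1: 'g' == 'g'
  Pos -2: 'n' == 'n'
  Pos -3: 'i' == 'i'
  Pos -4: 't' != 'n' (stop)
LCS = "ing" (length 3)


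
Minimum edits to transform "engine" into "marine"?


Word 1: "engine" (length 6)
Word 2: "marine" (length 6)
One optimal edit sequence (insert/delete/substitute each cost 1):
  1. substitute 'e' -> 'm'  (+1)
  2. substitute 'n' -> 'a'  (+1)
  3. substitute 'g' -> 'r'  (+1)
  4. keep 'i'
  5. keep 'n'
  6. keep 'e'
Total edit operations: 3
Edit distance = 3


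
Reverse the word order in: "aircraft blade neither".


Original: "aircraft blade neither"
Words (1..n): aircraft | blade | neither
Reversed (n..1): neither | blade | aircraft
Result = "neither blade aircraft"


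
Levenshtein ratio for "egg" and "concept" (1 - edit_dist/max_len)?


Word 1: "egg" (length 3)
Word 2: "concept" (length 7)
One optimal edit sequence:
  1. insert 'c'  (+1)
  2. insert 'o'  (+1)
  3. insert 'n'  (+1)
  4. insert 'c'  (+1)
  5. keep 'e'
  6. substitute 'g' -> 'p'  (+1)
  7. substitute 'g' -> 't'  (+1)
Edit distance = 6
Max length = max(3, 7) = 7
Similarity = 1 - 6/7
= 0.1429


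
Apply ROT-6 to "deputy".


Word: "deputy"
Shift: 6
Each letter → (letter + shift) mod 26:
  'd' (3) + 6 = 9 → 'j'
  'e' (4) + 6 = 10 → 'k'
  'p' (15) + 6 = 21 → 'v'
  'u' (20) + 6 = 0 → 'a'
  't' (19) + 6 = 25 → 'z'
  'y' (24) + 6 = 4 → 'e'
Result = "jkvaze"


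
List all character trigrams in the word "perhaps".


Word: "perhaps" (length 7)
Number of trigrams = 7 - 3 + 1 = 5
  Position 0: "per"
  Position 1: "erh"
  Position 2: "rha"
  Position 3: "hap"
  Position 4: "aps"
Trigrams = "per", "erh", "rha", "hap", "aps"


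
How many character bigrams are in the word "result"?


Word: "result" (length 6)
Number of 2-grams = length - 2 + 1 = 6 - 2 + 1
= 5


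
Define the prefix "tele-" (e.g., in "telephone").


Prefix: tele-
As in: telephone -> tele- + phone
Meaning = distant


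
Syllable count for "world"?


Word: "world"
Syllable breakdown: world
Counting: 1 part
= 1 syllable


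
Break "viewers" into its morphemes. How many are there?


Word: "viewers"
Morphemes: view / -er / -s
Each morpheme carries meaning
= 3 morphemes


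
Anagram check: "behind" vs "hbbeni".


Word 1: "behind" → sorted: bdehin
Word 2: "hbbeni" → sorted: bbehin
Same letters? bdehin != bbehin
Anagram = No


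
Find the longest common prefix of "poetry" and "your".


Word 1: "poetry"
Word 2: "your"
Comparing from start:
  Pos 0: 'p' != 'y' (stop)
LCP = "" (length 0)


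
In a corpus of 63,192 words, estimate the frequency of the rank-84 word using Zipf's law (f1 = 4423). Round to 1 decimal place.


Zipf's law: f(r) = f(1) / r
f(1) = 4423
f(84) = 4423 / 84
= 52.7 occurrences


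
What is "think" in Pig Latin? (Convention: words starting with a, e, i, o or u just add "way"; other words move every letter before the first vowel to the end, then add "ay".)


Word: "think"
Starts with consonant(s) → move to end, add 'ay'
Consonant cluster: "th"
Pig Latin = "inkthay"


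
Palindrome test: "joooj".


Word: "joooj"
Reversed: "joooj"
Forward == Backward? joooj == joooj
Palindrome = Yes


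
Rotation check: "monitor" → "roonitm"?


Word: "monitor", Candidate: "roonitm"
Method: check if candidate is substring of word+word
"monitormonitor" contains "roonitm"? No
Is rotation = No


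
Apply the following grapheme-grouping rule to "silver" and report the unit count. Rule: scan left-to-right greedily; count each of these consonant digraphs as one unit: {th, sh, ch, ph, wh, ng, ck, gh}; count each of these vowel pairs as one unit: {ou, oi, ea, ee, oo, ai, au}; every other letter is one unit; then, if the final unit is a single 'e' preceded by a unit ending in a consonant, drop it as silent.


Word: "silver" (6 letters)
Left-to-right scan:
  [1] 's' (letter)
  [2] 'i' (letter)
  [3] 'l' (letter)
  [4] 'v' (letter)
  [5] 'e' (letter)
  [6] 'r' (letter)
Units from scan: 6
Sound units = 6 units


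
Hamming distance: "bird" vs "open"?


Comparing character by character (same length = 4):
  Pos 0: 'b' vs 'o' !=
  Pos 1: 'i' vs 'p' !=
  Pos 2: 'r' vs 'e' !=
  Pos 3: 'd' vs 'n' !=
Hamming distance = 4


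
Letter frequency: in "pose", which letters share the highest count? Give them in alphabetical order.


Word: "pose"
Letter counts:
  'e': 1
  'o': 1
  'p': 1
  's': 1
Maximum count = 1
Most frequent = 'e', 'o', 'p', 's' (1 time each)


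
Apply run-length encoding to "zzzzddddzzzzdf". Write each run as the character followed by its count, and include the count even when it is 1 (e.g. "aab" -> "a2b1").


String: "zzzzddddzzzzdf"
Scanning for consecutive runs:
  'z' x 4
  'd' x 4
  'z' x 4
  'd' x 1
  'f' x 1
RLE = "z4d4z4d1f1"


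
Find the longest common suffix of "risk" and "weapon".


Word 1: "risk"
Word 2: "weapon"
Comparing from end:
  Pos -1: 'k' != 'n' (stop)
LCS = "" (length 0)


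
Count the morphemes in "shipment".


Word: "shipment"
Morphemes: ship / -ment
Each morpheme carries meaning
= 2 morphemes


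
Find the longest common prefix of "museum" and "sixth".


Word 1: "museum"
Word 2: "sixth"
Comparing from start:
  Pos 0: 'm' != 's' (stop)
LCP = "" (length 0)


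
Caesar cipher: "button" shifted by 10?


Word: "button"
Shift: 10
Each letter → (letter + shift) mod 26:
  'b' (1) + 10 = 11 → 'l'
  'u' (20) + 10 = 4 → 'e'
  't' (19) + 10 = 3 → 'd'
  't' (19) + 10 = 3 → 'd'
  'o' (14) + 10 = 24 → 'y'
  'n' (13) + 10 = 23 → 'x'
Result = "leddyx"


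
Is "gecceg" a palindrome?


Word: "gecceg"
Reversed: "gecceg"
Forward == Backward? gecceg == gecceg
Palindrome = Yes


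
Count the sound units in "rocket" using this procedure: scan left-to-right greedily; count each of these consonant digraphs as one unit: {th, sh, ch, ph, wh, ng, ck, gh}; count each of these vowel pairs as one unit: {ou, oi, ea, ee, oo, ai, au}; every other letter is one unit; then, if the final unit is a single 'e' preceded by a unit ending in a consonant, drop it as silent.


Word: "rocket" (6 letters)
Left-to-right scan:
  1. 'r' (letter)
  2. 'o' (letter)
  3. 'ck' (digraph)
  4. 'e' (letter)
  5. 't' (letter)
Units from scan: 5
Sound units = 5 units


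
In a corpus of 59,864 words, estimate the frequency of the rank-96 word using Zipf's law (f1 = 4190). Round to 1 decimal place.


Zipf's law: f(r) = f(1) / r
f(1) = 4190
f(96) = 4190 / 96
= 43.6 occurrences


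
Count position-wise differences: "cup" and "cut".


Comparing character by character (same length = 3):
  Pos 0: 'c' vs 'c' =
  Pos 1: 'u' vs 'u' =
  Pos 2: 'p' vs 't' !=
Hamming distance = 1


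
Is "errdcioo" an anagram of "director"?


Word 1: "director" → sorted: cdeiorrt
Word 2: "errdcioo" → sorted: cdeioorr
Same letters? cdeiorrt != cdeioorr
Anagram = No


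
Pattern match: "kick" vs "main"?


Pattern of "kick": [0, 1, 2, 0]
Pattern of "main": [0, 1, 2, 3]
Patterns do not match
Same pattern = No


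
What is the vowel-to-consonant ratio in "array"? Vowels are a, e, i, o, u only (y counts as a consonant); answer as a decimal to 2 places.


Word: "array"
Vowels (a,e,i,o,u): 2
Consonants: 3
Ratio = 2/3
= 0.67


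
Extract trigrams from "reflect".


Word: "reflect" (length 7)
Number of trigrams = 7 - 3 + 1 = 5
  Position 0: "ref"
  Position 1: "efl"
  Position 2: "fle"
  Position 3: "lec"
  Position 4: "ect"
Trigrams = "ref", "efl", "fle", "lec", "ect"


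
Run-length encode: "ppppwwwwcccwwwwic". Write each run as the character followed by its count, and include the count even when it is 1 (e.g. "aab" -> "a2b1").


String: "ppppwwwwcccwwwwic"
Scanning for consecutive runs:
  'p' x 4
  'w' x 4
  'c' x 3
  'w' x 4
  'i' x 1
  'c' x 1
RLE = "p4w4c3w4i1c1"


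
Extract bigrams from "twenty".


Word: "twenty" (length 6)
Number of bigrams = 6 - 2 + 1 = 5
  Position 0: "tw"
  Position 1: "we"
  Position 2: "en"
  Position 3: "nt"
  Position 4: "ty"
Bigrams = "tw", "we", "en", "nt", "ty"


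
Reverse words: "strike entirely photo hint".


Original: "strike entirely photo hint"
Words (1..n): strike | entirely | photo | hint
Reversed (n..1): hint | photo | entirely | strike
Result = "hint photo entirely strike"


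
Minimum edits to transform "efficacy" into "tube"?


Word 1: "efficacy" (length 8)
Word 2: "tube" (length 4)
One optimal edit sequence (insert/delete/substitute each cost 1):
  1. delete 'e'  (+1)
  2. delete 'f'  (+1)
  3. delete 'f'  (+1)
  4. delete 'i'  (+1)
  5. substitute 'c' -> 't'  (+1)
  6. substitute 'a' -> 'u'  (+1)
  7. substitute 'c' -> 'b'  (+1)
  8. substitute 'y' -> 'e'  (+1)
Total edit operations: 8
Edit distance = 8


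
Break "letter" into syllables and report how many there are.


Word: "letter"
Syllable breakdown: let / ter
Counting: 2 parts
= 2 syllables


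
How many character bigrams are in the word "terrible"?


Word: "terrible" (length 8)
Number of 2-grams = length - 2 + 1 = 8 - 2 + 1
= 7


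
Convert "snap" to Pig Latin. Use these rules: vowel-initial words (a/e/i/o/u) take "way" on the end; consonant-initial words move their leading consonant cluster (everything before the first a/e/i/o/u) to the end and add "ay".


Word: "snap"
Starts with consonant(s) → move to end, add 'ay'
Consonant cluster: "sn"
Pig Latin = "apsnay"


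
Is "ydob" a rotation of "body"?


Word: "body", Candidate: "ydob"
Method: check if candidate is substring of word+word
"bodybody" contains "ydob"? No
Is rotation = No


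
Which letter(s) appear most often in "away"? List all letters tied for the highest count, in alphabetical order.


Word: "away"
Letter counts:
  'a': 2
  'w': 1
  'y': 1
Maximum count = 2
Most frequent = 'a' (2 times each)


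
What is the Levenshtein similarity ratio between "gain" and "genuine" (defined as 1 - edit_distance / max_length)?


Word 1: "gain" (length 4)
Word 2: "genuine" (length 7)
One optimal edit sequence:
  1. keep 'g'
  2. insert 'e'  (+1)
  3. insert 'n'  (+1)
  4. substitute 'a' -> 'u'  (+1)
  5. keep 'i'
  6. keep 'n'
  7. insert 'e'  (+1)
Edit distance = 4
Max length = max(4, 7) = 7
Similarity = 1 - 4/7
= 0.4286


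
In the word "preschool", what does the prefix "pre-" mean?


Prefix: pre-
As in: preschool -> pre- + school
Meaning = before


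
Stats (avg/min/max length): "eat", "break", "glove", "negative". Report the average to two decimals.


Lengths: "eat"=3, "break"=5, "glove"=5, "negative"=8
Sum = 21, Count = 4
Average = 21/4 = 5.25
= avg=5.25, min=3, max=8


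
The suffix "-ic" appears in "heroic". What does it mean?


Suffix: -ic
Example: heroic = hero + -ic
Meaning = relating to


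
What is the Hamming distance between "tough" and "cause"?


Comparing character by character (same length = 5):
  Pos 0: 't' vs 'c' !=
  Pos 1: 'o' vs 'a' !=
  Pos 2: 'u' vs 'u' =
  Pos 3: 'g' vs 's' !=
  Pos 4: 'h' vs 'e' !=
Hamming distance = 4


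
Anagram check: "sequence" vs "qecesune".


Word 1: "sequence" → sorted: ceeenqsu
Word 2: "qecesune" → sorted: ceeenqsu
Same letters? ceeenqsu == ceeenqsu
Anagram = Yes


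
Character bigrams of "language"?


Word: "language" (length 8)
Number of bigrams = 8 - 2 + 1 = 7
  Position 0: "la"
  Position 1: "an"
  Position 2: "ng"
  Position 3: "gu"
  Position 4: "ua"
  Position 5: "ag"
  Position 6: "ge"
Bigrams = "la", "an", "ng", "gu", "ua", "ag", "ge"


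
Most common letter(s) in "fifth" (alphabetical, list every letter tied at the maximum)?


Word: "fifth"
Letter counts:
  'f': 2
  'h': 1
  'i': 1
  't': 1
Maximum count = 2
Most frequent = 'f' (2 times each)


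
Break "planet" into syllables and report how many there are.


Word: "planet"
Syllable breakdown: plan-et
Counting: 2 parts
= 2 syllables


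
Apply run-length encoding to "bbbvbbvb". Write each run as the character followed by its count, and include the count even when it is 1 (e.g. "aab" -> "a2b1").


String: "bbbvbbvb"
Scanning for consecutive runs:
  'b' x 3
  'v' x 1
  'b' x 2
  'v' x 1
  'b' x 1
RLE = "b3v1b2v1b1"


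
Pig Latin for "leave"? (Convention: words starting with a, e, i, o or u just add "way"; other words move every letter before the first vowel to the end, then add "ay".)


Word: "leave"
Starts with consonant(s) → move to end, add 'ay'
Consonant cluster: "l"
Pig Latin = "eavelay"


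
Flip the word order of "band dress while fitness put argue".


Original: "band dress while fitness put argue"
Words (1..n): band | dress | while | fitness | put | argue
Reversed (n..1): argue | put | fitness | while | dress | band
Result = "argue put fitness while dress band"


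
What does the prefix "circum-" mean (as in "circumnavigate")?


Prefix: circum-
Example: circumnavigate (circum- + navigate)
Meaning = around


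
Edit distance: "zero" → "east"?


Word 1: "zero" (length 4)
Word 2: "east" (length 4)
One optimal edit sequence (insert/delete/substitute each cost 1):
  1. substitute 'z' -> 'e'  (+1)
  2. substitute 'e' -> 'a'  (+1)
  3. substitute 'r' -> 's'  (+1)
  4. substitute 'o' -> 't'  (+1)
Total edit operations: 4
Edit distance = 4


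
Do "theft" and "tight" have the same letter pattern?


Pattern of "theft": [0, 1, 2, 3, 0]
Pattern of "tight": [0, 1, 2, 3, 0]
Patterns match
Same pattern = Yes


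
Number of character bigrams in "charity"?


Word: "charity" (length 7)
Number of 2-grams = length - 2 + 1 = 7 - 2 + 1
= 6


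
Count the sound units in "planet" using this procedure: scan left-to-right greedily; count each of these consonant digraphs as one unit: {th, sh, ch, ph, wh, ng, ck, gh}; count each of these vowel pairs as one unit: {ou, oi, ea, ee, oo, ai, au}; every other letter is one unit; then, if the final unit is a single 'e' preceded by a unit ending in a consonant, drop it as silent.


Word: "planet" (6 letters)
Left-to-right scan:
  (1) 'p' (letter)
  (2) 'l' (letter)
  (3) 'a' (letter)
  (4) 'n' (letter)
  (5) 'e' (letter)
  (6) 't' (letter)
Units from scan: 6
Sound units = 6 units


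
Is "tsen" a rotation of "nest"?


Word: "nest", Candidate: "tsen"
Method: check if candidate is substring of word+word
"nestnest" contains "tsen"? No
Is rotation = No


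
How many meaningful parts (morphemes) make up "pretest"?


Word: "pretest"
Morphemes: pre- / test
Each morpheme carries meaning
= 2 morphemes


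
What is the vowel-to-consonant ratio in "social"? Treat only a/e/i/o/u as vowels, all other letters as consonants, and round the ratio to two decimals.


Word: "social"
Vowels (a,e,i,o,u): 3
Consonants: 3
Ratio = 3/3
= 1.00


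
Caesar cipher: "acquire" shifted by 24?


Word: "acquire"
Shift: 24
Each letter → (letter + shift) mod 26:
  'a' (0) + 24 = 24 → 'y'
  'c' (2) + 24 = 0 → 'a'
  'q' (16) + 24 = 14 → 'o'
  'u' (20) + 24 = 18 → 's'
  'i' (8) + 24 = 6 → 'g'
  'r' (17) + 24 = 15 → 'p'
  'e' (4) + 24 = 2 → 'c'
Result = "yaosgpc"


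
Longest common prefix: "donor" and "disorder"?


Word 1: "donor"
Word 2: "disorder"
Comparing from start:
  Pos 0: 'd' == 'd'
  Pos 1: 'o' != 'i' (stop)
LCP = "d" (length 1)


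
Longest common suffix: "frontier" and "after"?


Word 1: "frontier"
Word 2: "after"
Comparing from end:
  Pos -1: 'r' == 'r'
  Pos -2: 'e' == 'e'
  Pos -3: 'i' != 't' (stop)
LCS = "er" (length 2)


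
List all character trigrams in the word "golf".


Word: "golf" (length 4)
Number of trigrams = 4 - 3 + 1 = 2
  Position 0: "gol"
  Position 1: "olf"
Trigrams = "gol", "olf"


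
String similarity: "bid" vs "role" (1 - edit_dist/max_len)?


Word 1: "bid" (length 3)
Word 2: "role" (length 4)
One optimal edit sequence:
  1. insert 'r'  (+1)
  2. substitute 'b' -> 'o'  (+1)
  3. substitute 'i' -> 'l'  (+1)
  4. substitute 'd' -> 'e'  (+1)
Edit distance = 4
Max length = max(3, 4) = 4
Similarity = 1 - 4/4
= 0.0000


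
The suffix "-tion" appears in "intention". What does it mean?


Suffix: -tion
Example: intention = intend + -tion, with a spelling change
Meaning = act or process


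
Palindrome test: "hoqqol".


Word: "hoqqol"
Reversed: "loqqoh"
Forward == Backward? hoqqol != loqqoh
Palindrome = No


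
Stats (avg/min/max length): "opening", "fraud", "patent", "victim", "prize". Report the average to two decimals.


Lengths: "opening"=7, "fraud"=5, "patent"=6, "victim"=6, "prize"=5
Sum = 29, Count = 5
Average = 29/5 = 5.80
= avg=5.80, min=5, max=7


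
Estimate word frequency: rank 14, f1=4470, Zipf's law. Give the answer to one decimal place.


Zipf's law: f(r) = f(1) / r
f(1) = 4470
f(14) = 4470 / 14
= 319.3 occurrences


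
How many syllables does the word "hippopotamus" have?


Word: "hippopotamus"
Syllable breakdown: hip · po · pot · a · mus
Counting: 5 parts
= 5 syllables


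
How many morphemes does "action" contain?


Word: "action"
Morphemes: act | -ion
Each morpheme carries meaning
= 2 morphemes


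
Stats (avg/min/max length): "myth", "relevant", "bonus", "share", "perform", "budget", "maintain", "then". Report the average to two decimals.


Lengths: "myth"=4, "relevant"=8, "bonus"=5, "share"=5, "perform"=7, "budget"=6, "maintain"=8, "then"=4
Sum = 47, Count = 8
Average = 47/8 = 5.88
= avg=5.88, min=4, max=8


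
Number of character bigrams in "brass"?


Word: "brass" (length 5)
Number of 2-grams = length - 2 + 1 = 5 - 2 + 1
= 4


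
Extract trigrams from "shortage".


Word: "shortage" (length 8)
Number of trigrams = 8 - 3 + 1 = 6
  Position 0: "sho"
  Position 1: "hor"
  Position 2: "ort"
  Position 3: "rta"
  Position 4: "tag"
  Position 5: "age"
Trigrams = "sho", "hor", "ort", "rta", "tag", "age"


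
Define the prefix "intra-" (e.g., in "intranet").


Prefix: intra-
Example: intranet (intra- + net)
Meaning = within


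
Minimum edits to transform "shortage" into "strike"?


Word 1: "shortage" (length 8)
Word 2: "strike" (length 6)
One optimal edit sequence (insert/delete/substitute each cost 1):
  1. keep 's'
  2. delete 'h'  (+1)
  3. substitute 'o' -> 't'  (+1)
  4. keep 'r'
  5. delete 't'  (+1)
  6. substitute 'a' -> 'i'  (+1)
  7. substitute 'g' -> 'k'  (+1)
  8. keep 'e'
Total edit operations: 5
Edit distance = 5


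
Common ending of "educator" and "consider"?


Word 1: "educator"
Word 2: "consider"
Comparing from end:
  Pos -1: 'r' == 'r'
  Pos -2: 'o' != 'e' (stop)
LCS = "r" (length 1)


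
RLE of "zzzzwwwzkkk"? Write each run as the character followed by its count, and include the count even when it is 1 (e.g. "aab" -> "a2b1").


String: "zzzzwwwzkkk"
Scanning for consecutive runs:
  'z' x 4
  'w' x 3
  'z' x 1
  'k' x 3
RLE = "z4w3z1k3"


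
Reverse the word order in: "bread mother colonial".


Original: "bread mother colonial"
Words (1..n): bread | mother | colonial
Reversed (n..1): colonial | mother | bread
Result = "colonial mother bread"


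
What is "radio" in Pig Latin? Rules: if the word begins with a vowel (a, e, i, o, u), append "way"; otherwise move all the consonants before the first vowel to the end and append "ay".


Word: "radio"
Starts with consonant(s) → move to end, add 'ay'
Consonant cluster: "r"
Pig Latin = "adioray"


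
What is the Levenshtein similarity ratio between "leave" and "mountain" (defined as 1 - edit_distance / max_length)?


Word 1: "leave" (length 5)
Word 2: "mountain" (length 8)
One optimal edit sequence:
  1. insert 'm'  (+1)
  2. insert 'o'  (+1)
  3. insert 'u'  (+1)
  4. substitute 'l' -> 'n'  (+1)
  5. substitute 'e' -> 't'  (+1)
  6. keep 'a'
  7. substitute 'v' -> 'i'  (+1)
  8. substitute 'e' -> 'n'  (+1)
Edit distance = 7
Max length = max(5, 8) = 8
Similarity = 1 - 7/8
= 0.1250


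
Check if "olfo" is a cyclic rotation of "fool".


Word: "fool", Candidate: "olfo"
Method: check if candidate is substring of word+word
"foolfool" contains "olfo"? Yes
Is rotation = Yes


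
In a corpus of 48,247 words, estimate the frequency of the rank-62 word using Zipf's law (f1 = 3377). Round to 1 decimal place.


Zipf's law: f(r) = f(1) / r
f(1) = 3377
f(62) = 3377 / 62
= 54.5 occurrences


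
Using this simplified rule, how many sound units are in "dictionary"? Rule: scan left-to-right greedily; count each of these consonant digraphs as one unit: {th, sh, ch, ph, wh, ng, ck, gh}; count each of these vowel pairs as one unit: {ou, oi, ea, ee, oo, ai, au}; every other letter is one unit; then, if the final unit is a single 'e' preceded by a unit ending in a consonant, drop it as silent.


Word: "dictionary" (10 letters)
Left-to-right scan:
  [1] 'd' (letter)
  [2] 'i' (letter)
  [3] 'c' (letter)
  [4] 't' (letter)
  [5] 'i' (letter)
  [6] 'o' (letter)
  [7] 'n' (letter)
  [8] 'a' (letter)
  [9] 'r' (letter)
  [10] 'y' (letter)
Units from scan: 10
Sound units = 10 units


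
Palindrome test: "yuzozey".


Word: "yuzozey"
Reversed: "yezozuy"
Forward == Backward? yuzozey != yezozuy
Palindrome = No


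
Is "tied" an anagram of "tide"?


Word 1: "tide" → sorted: deit
Word 2: "tied" → sorted: deit
Same letters? deit == deit
Anagram = Yes


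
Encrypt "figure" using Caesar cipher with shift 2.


Word: "figure"
Shift: 2
Each letter → (letter + shift) mod 26:
  'f' (5) + 2 = 7 → 'h'
  'i' (8) + 2 = 10 → 'k'
  'g' (6) + 2 = 8 → 'i'
  'u' (20) + 2 = 22 → 'w'
  'r' (17) + 2 = 19 → 't'
  'e' (4) + 2 = 6 → 'g'
Result = "hkiwtg"


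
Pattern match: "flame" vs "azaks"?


Pattern of "flame": [0, 1, 2, 3, 4]
Pattern of "azaks": [0, 1, 0, 2, 3]
Patterns do not match
Same pattern = No


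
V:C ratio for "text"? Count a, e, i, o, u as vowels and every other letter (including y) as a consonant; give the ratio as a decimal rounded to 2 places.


Word: "text"
Vowels (a,e,i,o,u): 1
Consonants: 3
Ratio = 1/3
= 0.33


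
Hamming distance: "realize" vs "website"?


Comparing character by character (same length = 7):
  Pos 0: 'r' vs 'w' !=
  Pos 1: 'e' vs 'e' =
  Pos 2: 'a' vs 'b' !=
  Pos 3: 'l' vs 's' !=
  Pos 4: 'i' vs 'i' =
  Pos 5: 'z' vs 't' !=
  Pos 6: 'e' vs 'e' =
Hamming distance = 4
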